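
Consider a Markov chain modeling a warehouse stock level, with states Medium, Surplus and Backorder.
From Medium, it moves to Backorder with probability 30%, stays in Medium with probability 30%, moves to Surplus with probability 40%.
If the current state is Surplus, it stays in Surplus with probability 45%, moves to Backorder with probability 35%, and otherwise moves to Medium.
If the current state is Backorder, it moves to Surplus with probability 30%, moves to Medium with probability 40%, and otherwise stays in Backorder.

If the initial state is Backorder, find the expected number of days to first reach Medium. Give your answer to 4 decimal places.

Let t(s) be the expected number of days to first reach Medium from state s, with t(Medium) = 0. Conditioning on the first day:
t(Surplus) = 1 + 0.45·t(Surplus) + 0.35·t(Backorder)
t(Backorder) = 1 + 0.3·t(Surplus) + 0.3·t(Backorder)
Solving: t(Surplus) = 3.7500, t(Backorder) = 3.0357.
Expected days from Backorder to Medium: 3.0357.

3.0357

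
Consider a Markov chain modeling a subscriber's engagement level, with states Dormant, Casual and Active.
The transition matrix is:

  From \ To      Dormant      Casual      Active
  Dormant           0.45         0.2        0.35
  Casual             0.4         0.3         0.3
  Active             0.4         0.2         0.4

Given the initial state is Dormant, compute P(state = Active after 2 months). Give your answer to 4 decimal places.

Sum over the intermediate state after 1 month:
P = P(Dormant→Dormant)·P(Dormant→Active) + P(Dormant→Casual)·P(Casual→Active) + P(Dormant→Active)·P(Active→Active)
  = 0.45×0.35 + 0.2×0.3 + 0.35×0.4
  = 0.1575 + 0.0600 + 0.1400 = 0.3575

0.3575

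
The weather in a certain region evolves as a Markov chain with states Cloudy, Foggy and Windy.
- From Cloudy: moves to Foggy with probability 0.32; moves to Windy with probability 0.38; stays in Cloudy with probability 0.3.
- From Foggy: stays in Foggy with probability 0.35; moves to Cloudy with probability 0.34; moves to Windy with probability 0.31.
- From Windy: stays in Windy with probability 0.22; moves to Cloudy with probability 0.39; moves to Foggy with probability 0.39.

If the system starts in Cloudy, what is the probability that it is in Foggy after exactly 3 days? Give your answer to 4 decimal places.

0.3515

Propagate the distribution vector 3 days from Cloudy.
After 0 days: (1.0000, 0.0000, 0.0000)
After 1 day: (0.3000, 0.3200, 0.3800)
After 2 days: (0.3470, 0.3562, 0.2968)
After 3 days: (0.3410, 0.3515, 0.3076)
P(in Foggy after 3 days) = 0.3515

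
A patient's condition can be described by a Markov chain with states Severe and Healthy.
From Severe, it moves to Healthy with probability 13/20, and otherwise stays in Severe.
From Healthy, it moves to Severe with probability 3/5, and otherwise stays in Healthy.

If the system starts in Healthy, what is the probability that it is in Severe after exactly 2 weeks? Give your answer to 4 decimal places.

Sum over the intermediate state after 1 week:
P = P(Healthy→Severe)·P(Severe→Severe) + P(Healthy→Healthy)·P(Healthy→Severe)
  = 0.6×0.35 + 0.4×0.6
  = 0.2100 + 0.2400 = 0.4500

0.4500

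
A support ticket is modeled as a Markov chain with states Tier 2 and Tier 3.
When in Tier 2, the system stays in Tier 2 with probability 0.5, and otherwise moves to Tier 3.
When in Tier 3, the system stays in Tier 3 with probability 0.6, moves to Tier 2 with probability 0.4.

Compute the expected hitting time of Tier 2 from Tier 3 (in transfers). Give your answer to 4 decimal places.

Let t(s) be the expected number of transfers to first reach Tier 2 from state s, with t(Tier 2) = 0. Conditioning on the first transfer:
t(Tier 3) = 1 + 0.6·t(Tier 3)
Solving: t(Tier 3) = 2.5000.
Expected transfers from Tier 3 to Tier 2: 2.5000.

2.5000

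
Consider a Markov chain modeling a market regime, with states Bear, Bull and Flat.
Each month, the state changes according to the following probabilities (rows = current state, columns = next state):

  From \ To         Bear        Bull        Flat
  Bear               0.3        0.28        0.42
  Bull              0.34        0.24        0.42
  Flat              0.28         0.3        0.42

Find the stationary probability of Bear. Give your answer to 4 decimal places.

0.3027

Let the stationary distribution be π with π = πP and π_1 + π_2 + π_3 = 1.
π_1 = 0.3·π_1 + 0.34·π_2 + 0.28·π_3
π_2 = 0.28·π_1 + 0.24·π_2 + 0.3·π_3
Solving with the normalization constraint gives π = (0.3027, 0.2773, 0.4200).
So the stationary probability of Bear is 0.3027.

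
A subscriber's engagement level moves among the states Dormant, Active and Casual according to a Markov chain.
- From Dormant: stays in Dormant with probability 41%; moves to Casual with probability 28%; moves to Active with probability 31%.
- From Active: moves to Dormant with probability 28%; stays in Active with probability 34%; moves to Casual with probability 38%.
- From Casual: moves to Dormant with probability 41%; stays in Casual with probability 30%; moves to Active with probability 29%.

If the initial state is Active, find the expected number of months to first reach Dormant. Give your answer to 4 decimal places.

Let t(s) be the expected number of months to first reach Dormant from state s, with t(Dormant) = 0. Conditioning on the first month:
t(Active) = 1 + 0.34·t(Active) + 0.38·t(Casual)
t(Casual) = 1 + 0.29·t(Active) + 0.3·t(Casual)
Solving: t(Active) = 3.0699, t(Casual) = 2.7004.
Expected months from Active to Dormant: 3.0699.

3.0699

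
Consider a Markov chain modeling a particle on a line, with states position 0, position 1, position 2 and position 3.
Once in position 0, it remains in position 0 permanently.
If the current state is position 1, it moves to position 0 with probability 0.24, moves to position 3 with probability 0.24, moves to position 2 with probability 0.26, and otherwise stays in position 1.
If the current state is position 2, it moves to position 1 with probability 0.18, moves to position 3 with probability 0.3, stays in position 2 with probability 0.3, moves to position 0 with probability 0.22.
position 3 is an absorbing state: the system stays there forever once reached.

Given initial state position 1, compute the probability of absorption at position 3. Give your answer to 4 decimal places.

0.5221

Let h(s) be the probability of absorption at position 3 starting from transient state s. Then h(position 3) = 1 and h(position 0) = 0. By first-step analysis:
h(position 1) = 0.24·0 + 0.26·h(position 1) + 0.26·h(position 2) + 0.24·1
h(position 2) = 0.22·0 + 0.18·h(position 1) + 0.3·h(position 2) + 0.3·1
Solving: h(position 1) = 0.5221, h(position 2) = 0.5628.
Starting from position 1, the probability is 0.5221.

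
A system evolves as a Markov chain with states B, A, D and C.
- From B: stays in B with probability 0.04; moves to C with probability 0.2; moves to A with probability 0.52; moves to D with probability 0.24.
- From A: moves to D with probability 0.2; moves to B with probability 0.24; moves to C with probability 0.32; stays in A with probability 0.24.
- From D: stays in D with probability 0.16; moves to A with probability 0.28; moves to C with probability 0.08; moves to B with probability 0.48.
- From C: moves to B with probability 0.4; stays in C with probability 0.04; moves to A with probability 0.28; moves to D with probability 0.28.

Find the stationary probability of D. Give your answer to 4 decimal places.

0.2168

Let the stationary distribution be π with π = πP and π_1 + π_2 + π_3 + π_4 = 1.
π_1 = 0.04·π_1 + 0.24·π_2 + 0.48·π_3 + 0.4·π_4
π_2 = 0.52·π_1 + 0.24·π_2 + 0.28·π_3 + 0.28·π_4
π_3 = 0.24·π_1 + 0.2·π_2 + 0.16·π_3 + 0.28·π_4
Solving with the normalization constraint gives π = (0.2679, 0.3311, 0.2168, 0.1842).
So the stationary probability of D is 0.2168.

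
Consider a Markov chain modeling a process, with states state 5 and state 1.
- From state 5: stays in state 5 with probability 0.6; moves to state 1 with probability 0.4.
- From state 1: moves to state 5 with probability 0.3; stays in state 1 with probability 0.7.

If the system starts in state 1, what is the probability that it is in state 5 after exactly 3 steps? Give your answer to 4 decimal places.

0.4170

Propagate the distribution vector 3 steps from state 1.
After 0 steps: (0.0000, 1.0000)
After 1 step: (0.3000, 0.7000)
After 2 steps: (0.3900, 0.6100)
After 3 steps: (0.4170, 0.5830)
P(in state 5 after 3 steps) = 0.4170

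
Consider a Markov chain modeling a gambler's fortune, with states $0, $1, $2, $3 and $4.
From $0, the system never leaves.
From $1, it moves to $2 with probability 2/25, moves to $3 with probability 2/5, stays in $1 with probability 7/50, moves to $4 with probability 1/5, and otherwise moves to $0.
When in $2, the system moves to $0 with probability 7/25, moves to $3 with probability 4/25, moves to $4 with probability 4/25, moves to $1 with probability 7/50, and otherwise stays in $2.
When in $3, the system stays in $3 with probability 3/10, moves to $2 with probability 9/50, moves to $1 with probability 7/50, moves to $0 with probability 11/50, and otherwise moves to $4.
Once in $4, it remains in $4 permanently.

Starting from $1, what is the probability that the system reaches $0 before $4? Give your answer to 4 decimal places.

Let h(s) be the probability of absorption at $0 starting from transient state s. Then h($0) = 1 and h($4) = 0. By first-step analysis:
h($1) = 0.18·1 + 0.14·h($1) + 0.08·h($2) + 0.4·h($3) + 0.2·0
h($2) = 0.28·1 + 0.14·h($1) + 0.26·h($2) + 0.16·h($3) + 0.16·0
h($3) = 0.22·1 + 0.14·h($1) + 0.18·h($2) + 0.3·h($3) + 0.16·0
Solving: h($1) = 0.5335, h($2) = 0.6039, h($3) = 0.5763.
Starting from $1, the probability is 0.5335.

0.5335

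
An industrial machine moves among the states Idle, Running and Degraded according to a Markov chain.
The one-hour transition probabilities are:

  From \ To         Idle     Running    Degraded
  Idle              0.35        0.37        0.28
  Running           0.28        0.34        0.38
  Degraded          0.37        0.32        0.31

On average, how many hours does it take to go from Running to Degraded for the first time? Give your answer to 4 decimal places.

2.8580

Let t(s) be the expected number of hours to first reach Degraded from state s, with t(Degraded) = 0. Conditioning on the first hour:
t(Idle) = 1 + 0.35·t(Idle) + 0.37·t(Running)
t(Running) = 1 + 0.28·t(Idle) + 0.34·t(Running)
Solving: t(Idle) = 3.1653, t(Running) = 2.8580.
Expected hours from Running to Degraded: 2.8580.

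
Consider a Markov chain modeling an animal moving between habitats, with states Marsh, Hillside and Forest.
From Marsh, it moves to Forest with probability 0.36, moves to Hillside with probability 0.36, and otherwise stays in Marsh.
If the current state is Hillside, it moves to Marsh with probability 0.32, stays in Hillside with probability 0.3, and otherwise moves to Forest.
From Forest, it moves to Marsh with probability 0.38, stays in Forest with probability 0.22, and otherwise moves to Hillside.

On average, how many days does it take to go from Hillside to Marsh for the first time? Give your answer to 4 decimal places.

Let t(s) be the expected number of days to first reach Marsh from state s, with t(Marsh) = 0. Conditioning on the first day:
t(Hillside) = 1 + 0.3·t(Hillside) + 0.38·t(Forest)
t(Forest) = 1 + 0.4·t(Hillside) + 0.22·t(Forest)
Solving: t(Hillside) = 2.9442, t(Forest) = 2.7919.
Expected days from Hillside to Marsh: 2.9442.

2.9442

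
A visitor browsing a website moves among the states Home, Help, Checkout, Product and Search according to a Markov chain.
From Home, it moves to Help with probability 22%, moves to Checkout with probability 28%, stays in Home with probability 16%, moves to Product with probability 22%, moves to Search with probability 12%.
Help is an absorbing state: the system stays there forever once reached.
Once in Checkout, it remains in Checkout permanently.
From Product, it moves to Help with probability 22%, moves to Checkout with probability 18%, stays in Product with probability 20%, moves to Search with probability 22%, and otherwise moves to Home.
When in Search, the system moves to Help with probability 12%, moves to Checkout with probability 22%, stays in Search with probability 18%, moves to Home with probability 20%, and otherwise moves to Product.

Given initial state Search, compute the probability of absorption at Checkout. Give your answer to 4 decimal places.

Let h(s) be the probability of absorption at Checkout starting from transient state s. Then h(Checkout) = 1 and h(Help) = 0. By first-step analysis:
h(Home) = 0.16·h(Home) + 0.22·0 + 0.28·1 + 0.22·h(Product) + 0.12·h(Search)
h(Product) = 0.18·h(Home) + 0.22·0 + 0.18·1 + 0.2·h(Product) + 0.22·h(Search)
h(Search) = 0.2·h(Home) + 0.12·0 + 0.22·1 + 0.28·h(Product) + 0.18·h(Search)
Solving: h(Home) = 0.5481, h(Product) = 0.5064, h(Search) = 0.5749.
Starting from Search, the probability is 0.5749.

0.5749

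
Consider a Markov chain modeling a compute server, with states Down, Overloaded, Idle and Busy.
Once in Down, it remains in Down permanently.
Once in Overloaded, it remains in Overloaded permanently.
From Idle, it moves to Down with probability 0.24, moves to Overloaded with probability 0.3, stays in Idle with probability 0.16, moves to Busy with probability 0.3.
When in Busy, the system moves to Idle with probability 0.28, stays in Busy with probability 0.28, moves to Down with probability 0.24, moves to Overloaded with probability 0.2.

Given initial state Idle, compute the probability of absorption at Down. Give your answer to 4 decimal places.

Let h(s) be the probability of absorption at Down starting from transient state s. Then h(Down) = 1 and h(Overloaded) = 0. By first-step analysis:
h(Idle) = 0.24·1 + 0.3·0 + 0.16·h(Idle) + 0.3·h(Busy)
h(Busy) = 0.24·1 + 0.2·0 + 0.28·h(Idle) + 0.28·h(Busy)
Solving: h(Idle) = 0.4700, h(Busy) = 0.5161.
Starting from Idle, the probability is 0.4700.

0.4700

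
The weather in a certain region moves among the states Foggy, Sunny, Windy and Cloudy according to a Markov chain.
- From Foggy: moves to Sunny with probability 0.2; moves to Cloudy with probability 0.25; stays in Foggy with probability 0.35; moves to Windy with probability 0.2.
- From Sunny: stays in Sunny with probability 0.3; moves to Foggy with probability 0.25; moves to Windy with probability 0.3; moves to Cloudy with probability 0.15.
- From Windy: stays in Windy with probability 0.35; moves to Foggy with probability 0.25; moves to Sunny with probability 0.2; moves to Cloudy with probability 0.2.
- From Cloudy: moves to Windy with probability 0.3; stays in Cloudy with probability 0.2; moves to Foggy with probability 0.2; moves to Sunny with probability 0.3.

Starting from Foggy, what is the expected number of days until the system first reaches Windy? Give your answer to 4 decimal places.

Let t(s) be the expected number of days to first reach Windy from state s, with t(Windy) = 0. Conditioning on the first day:
t(Foggy) = 1 + 0.35·t(Foggy) + 0.2·t(Sunny) + 0.25·t(Cloudy)
t(Sunny) = 1 + 0.25·t(Foggy) + 0.3·t(Sunny) + 0.15·t(Cloudy)
t(Cloudy) = 1 + 0.2·t(Foggy) + 0.3·t(Sunny) + 0.2·t(Cloudy)
Solving: t(Foggy) = 4.0638, t(Sunny) = 3.6596, t(Cloudy) = 3.6383.
Expected days from Foggy to Windy: 4.0638.

4.0638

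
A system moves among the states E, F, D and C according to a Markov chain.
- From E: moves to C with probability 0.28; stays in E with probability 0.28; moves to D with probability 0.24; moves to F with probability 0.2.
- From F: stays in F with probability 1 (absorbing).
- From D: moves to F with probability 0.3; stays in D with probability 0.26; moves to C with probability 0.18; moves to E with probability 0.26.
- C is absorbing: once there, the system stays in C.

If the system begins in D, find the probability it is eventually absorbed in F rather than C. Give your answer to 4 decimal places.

0.5697

Let h(s) be the probability of absorption at F starting from transient state s. Then h(F) = 1 and h(C) = 0. By first-step analysis:
h(E) = 0.28·h(E) + 0.2·1 + 0.24·h(D) + 0.28·0
h(D) = 0.26·h(E) + 0.3·1 + 0.26·h(D) + 0.18·0
Solving: h(E) = 0.4677, h(D) = 0.5697.
Starting from D, the probability is 0.5697.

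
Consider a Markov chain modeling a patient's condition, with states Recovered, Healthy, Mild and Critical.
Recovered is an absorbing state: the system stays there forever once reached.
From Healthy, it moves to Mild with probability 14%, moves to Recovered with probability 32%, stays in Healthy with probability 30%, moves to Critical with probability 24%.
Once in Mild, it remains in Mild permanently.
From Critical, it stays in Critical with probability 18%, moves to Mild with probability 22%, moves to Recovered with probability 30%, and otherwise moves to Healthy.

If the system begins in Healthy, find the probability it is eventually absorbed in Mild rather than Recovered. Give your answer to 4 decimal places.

Let h(s) be the probability of absorption at Mild starting from transient state s. Then h(Mild) = 1 and h(Recovered) = 0. By first-step analysis:
h(Healthy) = 0.32·0 + 0.3·h(Healthy) + 0.14·1 + 0.24·h(Critical)
h(Critical) = 0.3·0 + 0.3·h(Healthy) + 0.22·1 + 0.18·h(Critical)
Solving: h(Healthy) = 0.3339, h(Critical) = 0.3904.
Starting from Healthy, the probability is 0.3339.

0.3339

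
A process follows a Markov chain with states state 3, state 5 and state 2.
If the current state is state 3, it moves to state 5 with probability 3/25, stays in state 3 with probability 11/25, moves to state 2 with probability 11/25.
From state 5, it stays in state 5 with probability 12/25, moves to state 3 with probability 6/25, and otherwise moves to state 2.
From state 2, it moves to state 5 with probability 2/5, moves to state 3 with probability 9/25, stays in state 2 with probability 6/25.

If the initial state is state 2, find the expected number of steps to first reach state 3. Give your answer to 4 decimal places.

3.2486

Let t(s) be the expected number of steps to first reach state 3 from state s, with t(state 3) = 0. Conditioning on the first step:
t(state 5) = 1 + 0.48·t(state 5) + 0.28·t(state 2)
t(state 2) = 1 + 0.4·t(state 5) + 0.24·t(state 2)
Solving: t(state 5) = 3.6723, t(state 2) = 3.2486.
Expected steps from state 2 to state 3: 3.2486.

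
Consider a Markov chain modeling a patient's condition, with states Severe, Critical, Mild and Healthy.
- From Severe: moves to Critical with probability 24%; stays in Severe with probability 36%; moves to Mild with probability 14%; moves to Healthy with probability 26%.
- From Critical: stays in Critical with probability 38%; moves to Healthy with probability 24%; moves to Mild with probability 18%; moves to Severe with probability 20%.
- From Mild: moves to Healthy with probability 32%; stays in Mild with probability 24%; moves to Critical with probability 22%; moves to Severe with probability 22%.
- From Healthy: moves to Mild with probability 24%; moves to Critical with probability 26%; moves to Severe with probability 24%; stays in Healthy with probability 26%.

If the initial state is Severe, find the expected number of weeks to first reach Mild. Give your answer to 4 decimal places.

Let t(s) be the expected number of weeks to first reach Mild from state s, with t(Mild) = 0. Conditioning on the first week:
t(Severe) = 1 + 0.36·t(Severe) + 0.24·t(Critical) + 0.26·t(Healthy)
t(Critical) = 1 + 0.2·t(Severe) + 0.38·t(Critical) + 0.24·t(Healthy)
t(Healthy) = 1 + 0.24·t(Severe) + 0.26·t(Critical) + 0.26·t(Healthy)
Solving: t(Severe) = 5.6552, t(Critical) = 5.4054, t(Healthy) = 5.0847.
Expected weeks from Severe to Mild: 5.6552.

5.6552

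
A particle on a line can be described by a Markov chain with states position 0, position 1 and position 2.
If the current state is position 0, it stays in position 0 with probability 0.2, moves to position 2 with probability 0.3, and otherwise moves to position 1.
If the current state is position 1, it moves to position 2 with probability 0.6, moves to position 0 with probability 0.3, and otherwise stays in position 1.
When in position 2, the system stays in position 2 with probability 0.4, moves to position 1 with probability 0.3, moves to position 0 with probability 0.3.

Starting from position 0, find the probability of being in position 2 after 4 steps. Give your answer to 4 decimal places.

Propagate the distribution vector 4 steps from position 0.
After 0 steps: (1.0000, 0.0000, 0.0000)
After 1 step: (0.2000, 0.5000, 0.3000)
After 2 steps: (0.2800, 0.2400, 0.4800)
After 3 steps: (0.2720, 0.3080, 0.4200)
After 4 steps: (0.2728, 0.2928, 0.4344)
P(in position 2 after 4 steps) = 0.4344

0.4344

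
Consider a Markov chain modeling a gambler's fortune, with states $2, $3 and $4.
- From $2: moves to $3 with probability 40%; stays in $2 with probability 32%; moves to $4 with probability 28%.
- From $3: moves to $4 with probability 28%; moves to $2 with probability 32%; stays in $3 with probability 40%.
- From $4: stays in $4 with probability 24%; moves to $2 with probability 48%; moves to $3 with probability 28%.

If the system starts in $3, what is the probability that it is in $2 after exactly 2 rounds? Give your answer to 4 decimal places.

Sum over the intermediate state after 1 round:
P = P($3→$2)·P($2→$2) + P($3→$3)·P($3→$2) + P($3→$4)·P($4→$2)
  = 0.32×0.32 + 0.4×0.32 + 0.28×0.48
  = 0.1024 + 0.1280 + 0.1344 = 0.3648

0.3648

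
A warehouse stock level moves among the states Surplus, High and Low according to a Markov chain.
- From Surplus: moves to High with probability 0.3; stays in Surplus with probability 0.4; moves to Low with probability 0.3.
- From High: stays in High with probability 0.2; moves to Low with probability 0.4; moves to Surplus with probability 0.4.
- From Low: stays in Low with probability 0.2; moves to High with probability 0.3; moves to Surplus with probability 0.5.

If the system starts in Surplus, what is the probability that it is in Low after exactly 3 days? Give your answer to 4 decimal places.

Propagate the distribution vector 3 days from Surplus.
After 0 days: (1.0000, 0.0000, 0.0000)
After 1 day: (0.4000, 0.3000, 0.3000)
After 2 days: (0.4300, 0.2700, 0.3000)
After 3 days: (0.4300, 0.2730, 0.2970)
P(in Low after 3 days) = 0.2970

0.2970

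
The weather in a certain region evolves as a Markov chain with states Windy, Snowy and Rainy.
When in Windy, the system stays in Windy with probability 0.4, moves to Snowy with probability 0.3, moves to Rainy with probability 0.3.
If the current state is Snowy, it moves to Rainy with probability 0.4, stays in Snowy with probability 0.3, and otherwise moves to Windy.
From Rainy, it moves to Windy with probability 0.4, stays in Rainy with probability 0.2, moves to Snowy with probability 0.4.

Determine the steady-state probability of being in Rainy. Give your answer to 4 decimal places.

Let the stationary distribution be π with π = πP and π_1 + π_2 + π_3 = 1.
π_1 = 0.4·π_1 + 0.3·π_2 + 0.4·π_3
π_2 = 0.3·π_1 + 0.3·π_2 + 0.4·π_3
Solving with the normalization constraint gives π = (0.3670, 0.3303, 0.3028).
So the stationary probability of Rainy is 0.3028.

0.3028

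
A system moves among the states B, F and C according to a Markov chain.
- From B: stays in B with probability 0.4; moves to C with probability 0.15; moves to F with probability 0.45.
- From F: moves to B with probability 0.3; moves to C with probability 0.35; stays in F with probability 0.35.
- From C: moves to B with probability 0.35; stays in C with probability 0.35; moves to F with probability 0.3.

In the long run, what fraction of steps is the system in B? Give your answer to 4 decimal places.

Let the stationary distribution be π with π = πP and π_1 + π_2 + π_3 = 1.
π_1 = 0.4·π_1 + 0.3·π_2 + 0.35·π_3
π_2 = 0.45·π_1 + 0.35·π_2 + 0.3·π_3
Solving with the normalization constraint gives π = (0.3489, 0.3709, 0.2802).
So the stationary probability of B is 0.3489.

0.3489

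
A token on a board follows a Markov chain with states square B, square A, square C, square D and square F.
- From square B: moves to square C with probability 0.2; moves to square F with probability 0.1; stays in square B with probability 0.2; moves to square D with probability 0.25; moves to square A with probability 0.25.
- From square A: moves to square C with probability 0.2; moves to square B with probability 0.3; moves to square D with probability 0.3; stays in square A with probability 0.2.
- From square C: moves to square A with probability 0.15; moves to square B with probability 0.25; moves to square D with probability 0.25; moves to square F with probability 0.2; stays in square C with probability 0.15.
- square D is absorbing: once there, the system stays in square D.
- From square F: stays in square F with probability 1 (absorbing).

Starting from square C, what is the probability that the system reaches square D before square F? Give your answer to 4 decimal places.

Let h(s) be the probability of absorption at square D starting from transient state s. Then h(square D) = 1 and h(square F) = 0. By first-step analysis:
h(square B) = 0.2·h(square B) + 0.25·h(square A) + 0.2·h(square C) + 0.25·1 + 0.1·0
h(square A) = 0.3·h(square B) + 0.2·h(square A) + 0.2·h(square C) + 0.3·1
h(square C) = 0.25·h(square B) + 0.15·h(square A) + 0.15·h(square C) + 0.25·1 + 0.2·0
Solving: h(square B) = 0.7289, h(square A) = 0.8113, h(square C) = 0.6517.
Starting from square C, the probability is 0.6517.

0.6517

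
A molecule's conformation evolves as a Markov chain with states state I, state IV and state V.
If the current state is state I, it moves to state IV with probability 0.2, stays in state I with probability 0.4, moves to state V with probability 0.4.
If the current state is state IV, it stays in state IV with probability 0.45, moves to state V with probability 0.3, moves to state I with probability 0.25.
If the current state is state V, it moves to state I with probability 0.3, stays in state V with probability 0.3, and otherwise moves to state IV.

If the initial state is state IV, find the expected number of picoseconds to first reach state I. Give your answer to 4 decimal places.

3.7736

Let t(s) be the expected number of picoseconds to first reach state I from state s, with t(state I) = 0. Conditioning on the first picosecond:
t(state IV) = 1 + 0.45·t(state IV) + 0.3·t(state V)
t(state V) = 1 + 0.4·t(state IV) + 0.3·t(state V)
Solving: t(state IV) = 3.7736, t(state V) = 3.5849.
Expected picoseconds from state IV to state I: 3.7736.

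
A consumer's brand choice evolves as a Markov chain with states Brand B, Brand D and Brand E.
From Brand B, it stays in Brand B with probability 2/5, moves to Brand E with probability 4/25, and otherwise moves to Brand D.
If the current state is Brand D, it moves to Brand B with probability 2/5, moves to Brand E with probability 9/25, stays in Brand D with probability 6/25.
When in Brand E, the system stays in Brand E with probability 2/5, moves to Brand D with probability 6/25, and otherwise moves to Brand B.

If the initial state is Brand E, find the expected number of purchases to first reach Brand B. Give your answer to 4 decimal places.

Let t(s) be the expected number of purchases to first reach Brand B from state s, with t(Brand B) = 0. Conditioning on the first purchase:
t(Brand D) = 1 + 0.24·t(Brand D) + 0.36·t(Brand E)
t(Brand E) = 1 + 0.24·t(Brand D) + 0.4·t(Brand E)
Solving: t(Brand D) = 2.5974, t(Brand E) = 2.7056.
Expected purchases from Brand E to Brand B: 2.7056.

2.7056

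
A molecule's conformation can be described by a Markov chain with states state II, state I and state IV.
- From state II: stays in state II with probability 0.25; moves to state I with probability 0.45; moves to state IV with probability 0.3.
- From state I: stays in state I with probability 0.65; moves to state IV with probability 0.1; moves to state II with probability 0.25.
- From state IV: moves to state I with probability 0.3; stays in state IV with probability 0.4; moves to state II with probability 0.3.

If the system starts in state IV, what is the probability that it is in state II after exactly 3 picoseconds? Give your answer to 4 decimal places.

Propagate the distribution vector 3 picoseconds from state IV.
After 0 picoseconds: (0.0000, 0.0000, 1.0000)
After 1 picosecond: (0.3000, 0.3000, 0.4000)
After 2 picoseconds: (0.2700, 0.4500, 0.2800)
After 3 picoseconds: (0.2640, 0.4980, 0.2380)
P(in state II after 3 picoseconds) = 0.2640

0.2640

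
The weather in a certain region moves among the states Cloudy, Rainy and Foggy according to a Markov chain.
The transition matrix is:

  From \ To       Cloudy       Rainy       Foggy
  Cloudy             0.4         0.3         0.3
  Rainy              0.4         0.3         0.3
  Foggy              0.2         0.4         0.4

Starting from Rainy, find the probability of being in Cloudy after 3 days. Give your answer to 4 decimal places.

0.3340

Propagate the distribution vector 3 days from Rainy.
After 0 days: (0.0000, 1.0000, 0.0000)
After 1 day: (0.4000, 0.3000, 0.3000)
After 2 days: (0.3400, 0.3300, 0.3300)
After 3 days: (0.3340, 0.3330, 0.3330)
P(in Cloudy after 3 days) = 0.3340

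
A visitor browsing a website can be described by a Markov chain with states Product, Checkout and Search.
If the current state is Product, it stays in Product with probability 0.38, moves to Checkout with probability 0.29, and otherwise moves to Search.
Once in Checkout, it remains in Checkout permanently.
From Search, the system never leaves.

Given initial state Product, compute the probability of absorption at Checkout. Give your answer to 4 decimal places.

Let h(s) be the probability of absorption at Checkout starting from transient state s. Then h(Checkout) = 1 and h(Search) = 0. By first-step analysis:
h(Product) = 0.38·h(Product) + 0.29·1 + 0.33·0
Solving: h(Product) = 0.4677.
Starting from Product, the probability is 0.4677.

0.4677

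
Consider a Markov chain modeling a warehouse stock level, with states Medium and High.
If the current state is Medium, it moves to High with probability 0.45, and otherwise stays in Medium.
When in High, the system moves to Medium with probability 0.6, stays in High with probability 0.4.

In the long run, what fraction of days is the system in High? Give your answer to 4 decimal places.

Let the stationary distribution be π with π = πP and π_1 + π_2 = 1.
π_1 = 0.55·π_1 + 0.6·π_2
Solving with the normalization constraint gives π = (0.5714, 0.4286).
So the stationary probability of High is 0.4286.

0.4286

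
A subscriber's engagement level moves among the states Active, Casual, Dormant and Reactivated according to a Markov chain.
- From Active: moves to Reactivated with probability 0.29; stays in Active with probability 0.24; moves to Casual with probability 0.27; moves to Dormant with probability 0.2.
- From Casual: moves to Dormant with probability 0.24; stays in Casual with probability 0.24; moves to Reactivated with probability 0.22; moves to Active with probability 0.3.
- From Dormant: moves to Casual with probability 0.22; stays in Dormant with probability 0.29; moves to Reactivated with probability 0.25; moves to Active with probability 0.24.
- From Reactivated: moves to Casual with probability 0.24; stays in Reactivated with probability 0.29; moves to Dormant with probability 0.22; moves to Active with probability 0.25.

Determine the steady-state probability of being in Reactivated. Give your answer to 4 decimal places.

0.2635

Let the stationary distribution be π with π = πP and π_1 + π_2 + π_3 + π_4 = 1.
π_1 = 0.24·π_1 + 0.3·π_2 + 0.24·π_3 + 0.25·π_4
π_2 = 0.27·π_1 + 0.24·π_2 + 0.22·π_3 + 0.24·π_4
π_3 = 0.2·π_1 + 0.24·π_2 + 0.29·π_3 + 0.22·π_4
Solving with the normalization constraint gives π = (0.2572, 0.2430, 0.2363, 0.2635).
So the stationary probability of Reactivated is 0.2635.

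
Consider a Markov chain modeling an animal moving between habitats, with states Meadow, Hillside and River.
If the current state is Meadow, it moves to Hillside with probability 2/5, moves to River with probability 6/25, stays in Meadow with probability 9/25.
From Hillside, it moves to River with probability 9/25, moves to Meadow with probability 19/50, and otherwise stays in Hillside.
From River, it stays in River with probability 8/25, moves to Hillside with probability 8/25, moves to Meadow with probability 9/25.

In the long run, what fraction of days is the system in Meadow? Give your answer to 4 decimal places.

0.3666

Let the stationary distribution be π with π = πP and π_1 + π_2 + π_3 = 1.
π_1 = 0.36·π_1 + 0.38·π_2 + 0.36·π_3
π_2 = 0.4·π_1 + 0.26·π_2 + 0.32·π_3
Solving with the normalization constraint gives π = (0.3666, 0.3296, 0.3039).
So the stationary probability of Meadow is 0.3666.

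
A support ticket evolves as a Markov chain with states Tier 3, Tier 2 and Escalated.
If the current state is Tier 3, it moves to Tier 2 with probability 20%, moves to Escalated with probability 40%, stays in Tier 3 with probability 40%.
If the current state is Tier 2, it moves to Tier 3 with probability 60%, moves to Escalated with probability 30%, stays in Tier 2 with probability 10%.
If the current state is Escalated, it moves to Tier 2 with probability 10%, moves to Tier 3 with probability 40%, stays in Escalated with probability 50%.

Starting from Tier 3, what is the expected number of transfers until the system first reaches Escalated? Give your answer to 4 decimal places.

Let t(s) be the expected number of transfers to first reach Escalated from state s, with t(Escalated) = 0. Conditioning on the first transfer:
t(Tier 3) = 1 + 0.4·t(Tier 3) + 0.2·t(Tier 2)
t(Tier 2) = 1 + 0.6·t(Tier 3) + 0.1·t(Tier 2)
Solving: t(Tier 3) = 2.6190, t(Tier 2) = 2.8571.
Expected transfers from Tier 3 to Escalated: 2.6190.

2.6190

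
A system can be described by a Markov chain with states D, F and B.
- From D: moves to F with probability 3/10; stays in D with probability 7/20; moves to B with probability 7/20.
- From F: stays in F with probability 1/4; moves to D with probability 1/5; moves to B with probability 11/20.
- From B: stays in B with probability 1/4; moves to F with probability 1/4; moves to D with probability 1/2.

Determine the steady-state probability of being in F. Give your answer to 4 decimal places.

0.2682

Let the stationary distribution be π with π = πP and π_1 + π_2 + π_3 = 1.
π_1 = 0.35·π_1 + 0.2·π_2 + 0.5·π_3
π_2 = 0.3·π_1 + 0.25·π_2 + 0.25·π_3
Solving with the normalization constraint gives π = (0.3648, 0.2682, 0.3670).
So the stationary probability of F is 0.2682.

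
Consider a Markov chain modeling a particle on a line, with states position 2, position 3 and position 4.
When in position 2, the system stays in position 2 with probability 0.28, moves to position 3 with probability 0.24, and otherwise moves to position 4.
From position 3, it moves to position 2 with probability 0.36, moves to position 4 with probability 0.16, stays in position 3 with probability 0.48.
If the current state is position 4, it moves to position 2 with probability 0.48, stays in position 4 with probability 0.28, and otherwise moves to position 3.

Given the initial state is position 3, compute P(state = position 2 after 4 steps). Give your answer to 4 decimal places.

0.3675

Propagate the distribution vector 4 steps from position 3.
After 0 steps: (0.0000, 1.0000, 0.0000)
After 1 step: (0.3600, 0.4800, 0.1600)
After 2 steps: (0.3504, 0.3552, 0.2944)
After 3 steps: (0.3673, 0.3252, 0.3075)
After 4 steps: (0.3675, 0.3181, 0.3144)
P(in position 2 after 4 steps) = 0.3675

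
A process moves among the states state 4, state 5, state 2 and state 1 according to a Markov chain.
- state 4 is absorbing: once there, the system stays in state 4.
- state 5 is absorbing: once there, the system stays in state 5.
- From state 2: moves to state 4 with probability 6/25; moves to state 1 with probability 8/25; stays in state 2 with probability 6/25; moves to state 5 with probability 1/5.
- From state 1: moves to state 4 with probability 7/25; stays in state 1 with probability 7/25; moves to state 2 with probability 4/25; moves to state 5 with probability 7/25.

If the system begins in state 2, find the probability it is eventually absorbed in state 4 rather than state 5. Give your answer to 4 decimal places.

Let h(s) be the probability of absorption at state 4 starting from transient state s. Then h(state 4) = 1 and h(state 5) = 0. By first-step analysis:
h(state 2) = 0.24·1 + 0.2·0 + 0.24·h(state 2) + 0.32·h(state 1)
h(state 1) = 0.28·1 + 0.28·0 + 0.16·h(state 2) + 0.28·h(state 1)
Solving: h(state 2) = 0.5290, h(state 1) = 0.5065.
Starting from state 2, the probability is 0.5290.

0.5290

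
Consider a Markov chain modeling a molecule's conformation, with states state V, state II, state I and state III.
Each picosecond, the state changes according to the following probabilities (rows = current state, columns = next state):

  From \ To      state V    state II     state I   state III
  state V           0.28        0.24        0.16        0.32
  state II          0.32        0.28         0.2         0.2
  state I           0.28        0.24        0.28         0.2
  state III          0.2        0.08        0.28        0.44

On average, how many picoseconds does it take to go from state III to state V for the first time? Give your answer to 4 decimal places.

4.1694

Let t(s) be the expected number of picoseconds to first reach state V from state s, with t(state V) = 0. Conditioning on the first picosecond:
t(state II) = 1 + 0.28·t(state II) + 0.2·t(state I) + 0.2·t(state III)
t(state I) = 1 + 0.24·t(state II) + 0.28·t(state I) + 0.2·t(state III)
t(state III) = 1 + 0.08·t(state II) + 0.28·t(state I) + 0.44·t(state III)
Solving: t(state II) = 3.5867, t(state I) = 3.7426, t(state III) = 4.1694.
Expected picoseconds from state III to state V: 4.1694.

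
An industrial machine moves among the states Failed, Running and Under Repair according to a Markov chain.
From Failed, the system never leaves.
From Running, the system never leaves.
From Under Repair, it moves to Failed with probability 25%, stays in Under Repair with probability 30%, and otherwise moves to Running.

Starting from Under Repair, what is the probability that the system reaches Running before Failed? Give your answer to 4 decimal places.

Let h(s) be the probability of absorption at Running starting from transient state s. Then h(Running) = 1 and h(Failed) = 0. By first-step analysis:
h(Under Repair) = 0.25·0 + 0.45·1 + 0.3·h(Under Repair)
Solving: h(Under Repair) = 0.6429.
Starting from Under Repair, the probability is 0.6429.

0.6429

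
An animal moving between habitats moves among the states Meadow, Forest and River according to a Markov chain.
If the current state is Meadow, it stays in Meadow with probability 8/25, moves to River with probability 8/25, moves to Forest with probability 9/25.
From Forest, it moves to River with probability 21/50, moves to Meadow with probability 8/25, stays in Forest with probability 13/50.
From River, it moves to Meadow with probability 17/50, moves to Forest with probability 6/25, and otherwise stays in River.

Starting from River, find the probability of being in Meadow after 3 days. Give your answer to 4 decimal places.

Propagate the distribution vector 3 days from River.
After 0 days: (0.0000, 0.0000, 1.0000)
After 1 day: (0.3400, 0.2400, 0.4200)
After 2 days: (0.3284, 0.2856, 0.3860)
After 3 days: (0.3277, 0.2851, 0.3872)
P(in Meadow after 3 days) = 0.3277

0.3277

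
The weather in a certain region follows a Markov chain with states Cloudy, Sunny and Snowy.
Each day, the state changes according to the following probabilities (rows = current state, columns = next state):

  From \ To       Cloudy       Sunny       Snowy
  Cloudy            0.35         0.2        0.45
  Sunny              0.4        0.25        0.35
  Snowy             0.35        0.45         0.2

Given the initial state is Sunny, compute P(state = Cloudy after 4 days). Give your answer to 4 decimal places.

Propagate the distribution vector 4 days from Sunny.
After 0 days: (0.0000, 1.0000, 0.0000)
After 1 day: (0.4000, 0.2500, 0.3500)
After 2 days: (0.3625, 0.3000, 0.3375)
After 3 days: (0.3650, 0.2994, 0.3356)
After 4 days: (0.3650, 0.2989, 0.3362)
P(in Cloudy after 4 days) = 0.3650

0.3650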